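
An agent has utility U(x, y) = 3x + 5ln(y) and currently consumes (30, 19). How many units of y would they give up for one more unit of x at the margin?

MRS = 11.4

MU_x = 3, MU_y = 5/y.
MRS = 3 ÷ (5/y).
At (30, 19): MRS = 11.4.
So at (30, 19) the consumer would give up 11.4 units of y for one more unit of x.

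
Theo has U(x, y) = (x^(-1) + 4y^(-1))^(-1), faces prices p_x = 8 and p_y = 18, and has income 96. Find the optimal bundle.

For CES with ρ = -1, MRS = (1/4)·(y/x)^2.
Tangency: set MRS = p_x/p_y = 8/18 = 4/9.
So (y/x)^2 = 16/9; taking the square root, y/x = 4/3, i.e. y = (4/3)·x.
Substitute into the budget 8·x + 18·y = 96: 32·x = 96, so x* = 3 and y* = (4/3)·3 = 4.

x* = 3, y* = 4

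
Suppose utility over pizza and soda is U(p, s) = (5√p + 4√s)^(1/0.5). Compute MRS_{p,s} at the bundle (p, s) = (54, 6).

For CES with ρ = 0.5, MRS = (5/4)·√(s/p).
At (54, 6): MRS = 5/12.
That is, one extra unit of p is worth 5/12 units of s at the margin.

MRS = 5/12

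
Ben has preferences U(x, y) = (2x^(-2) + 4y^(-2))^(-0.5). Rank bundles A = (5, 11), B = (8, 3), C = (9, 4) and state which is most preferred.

Evaluate utility at each bundle:
U(A) = 2.974.
U(B) = 1.450.
U(C) = 1.908.
Highest utility is A, so A ≻ C ≻ B.

Bundle A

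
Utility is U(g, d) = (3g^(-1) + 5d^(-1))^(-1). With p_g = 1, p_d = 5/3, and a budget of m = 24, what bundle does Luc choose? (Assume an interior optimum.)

For CES with ρ = -1, MRS = (3/5)·(d/g)^2.
Tangency: set MRS = p_g/p_d = 1/(5/3) = 0.6.
So (d/g)^2 = 1; taking the square root, d/g = 1, i.e. d = g.
Substitute into the budget 1·g + (5/3)·d = 24: (8/3)·g = 24, so g* = 9 and d* = 9.

g* = 9, d* = 9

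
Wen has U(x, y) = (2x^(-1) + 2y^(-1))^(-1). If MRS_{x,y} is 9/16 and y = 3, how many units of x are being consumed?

x = 4

For CES with ρ = -1, MRS = (y/x)^2.
Setting (3/x)^2 = 9/16 gives 3/x = 0.75 and x = 4.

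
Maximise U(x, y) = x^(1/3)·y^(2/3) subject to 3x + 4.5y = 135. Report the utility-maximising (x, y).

MU_x = 1/3·x^(-2/3)·y^(2/3) and MU_y = 2/3·x^(1/3)·y^(-1/3).
MRS = MU_x/MU_y = (0.5)·y/x.
Tangency: set MRS = p_x/p_y = 3/4.5 = 2/3.
So (0.5)·y/x = 2/3, i.e. y = (4/3)·x.
Substitute into the budget 3·x + 4.5·y = 135: 9·x = 135, so x* = 15.
Then y* = (4/3)·15 = 20.

x* = 15, y* = 20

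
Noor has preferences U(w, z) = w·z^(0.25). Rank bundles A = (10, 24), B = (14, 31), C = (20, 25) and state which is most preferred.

Evaluate utility at each bundle:
U(A) = 22.134.
U(B) = 33.035.
U(C) = 44.721.
Highest utility is C, so C ≻ B ≻ A.

Bundle C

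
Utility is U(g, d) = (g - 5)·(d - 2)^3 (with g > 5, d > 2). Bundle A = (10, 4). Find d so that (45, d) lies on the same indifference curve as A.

U(10, 4) = 40.
Set U(45, d) = 40 and solve.
With g = 45: (45 − 5) = 40, so (d − 2)^3 = 40/40 = 1.
Taking the cube root (with d > 2): d − 2 = 1, so d = 3.
Check: U(45, 3) = 40.

d = 3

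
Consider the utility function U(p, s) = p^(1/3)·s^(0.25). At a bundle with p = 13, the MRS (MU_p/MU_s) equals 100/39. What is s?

s = 25

MU_p = 1/3·p^(-2/3)·s^(0.25) and MU_s = 0.25·p^(1/3)·s^(-0.75).
MRS = MU_p/MU_s = (4/3)·s/p.
Substitute p = 13: MRS = s/9.75. Setting s/9.75 = 100/39 gives s = (100/39)·9.75 = 25.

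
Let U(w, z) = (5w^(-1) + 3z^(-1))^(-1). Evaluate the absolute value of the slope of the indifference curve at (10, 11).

MRS = 121/60

For CES with ρ = -1, MRS = (5/3)·(z/w)^2.
At (10, 11): MRS = 121/60.
The indifference curve has slope −121/60 at this bundle.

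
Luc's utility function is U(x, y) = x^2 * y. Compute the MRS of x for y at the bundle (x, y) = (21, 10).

MU_x = 2·x·y and MU_y = x^2.
MRS = MU_x/MU_y = (2/1)·y/x.
At (21, 10): MRS = 20/21.
So at (21, 10) the consumer would give up 20/21 units of y for one more unit of x.

MRS = 20/21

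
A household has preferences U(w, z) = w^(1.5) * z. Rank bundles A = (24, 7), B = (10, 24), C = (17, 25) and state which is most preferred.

Evaluate utility at each bundle:
U(A) = 823.029.
U(B) = 758.947.
U(C) = 1752.320.
Highest utility is C, so C ≻ A ≻ B.

Bundle C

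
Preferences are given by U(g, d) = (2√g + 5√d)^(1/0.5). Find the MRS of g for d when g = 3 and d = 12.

MRS = 0.8

For CES with ρ = 0.5, MRS = (2/5)·√(d/g).
At (3, 12): MRS = 0.8.
So at (3, 12) the consumer would give up 0.8 units of d for one more unit of g.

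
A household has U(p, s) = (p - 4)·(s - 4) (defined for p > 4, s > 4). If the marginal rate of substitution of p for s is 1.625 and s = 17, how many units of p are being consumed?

p = 12

MU_p = (s−4), MU_s = (p−4).
MRS = (s−4)/(p−4).
Substitute s = 17: MRS = 13/(p − 4). Setting this equal to 1.625 gives p − 4 = 13/1.625 = 8, so p = 12.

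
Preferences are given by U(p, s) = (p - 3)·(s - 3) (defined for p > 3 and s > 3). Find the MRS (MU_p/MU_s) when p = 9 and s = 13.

MRS = 5/3

MU_p = (s−3), MU_s = (p−3).
MRS = (s−3)/(p−3).
At (9, 13): MRS = 5/3.
The indifference curve has slope −5/3 at this bundle.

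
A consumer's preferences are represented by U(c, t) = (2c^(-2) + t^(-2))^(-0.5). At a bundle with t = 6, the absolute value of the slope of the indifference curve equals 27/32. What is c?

c = 8

For CES with ρ = -2, MRS = (2/1)·(t/c)^3.
Setting (2/1)·(6/c)^3 = 27/32 gives (6/c)^3 = 27/64, so 6/c = 0.75 and c = 8.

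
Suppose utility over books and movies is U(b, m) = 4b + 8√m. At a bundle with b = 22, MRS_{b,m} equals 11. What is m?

m = 121

MU_b = 4, MU_m = 8/(2√m).
MRS = 4 ÷ (8/(2√m)).
MRS depends only on m: √m = 11 ⇒ √m = 11 ⇒ m = 121.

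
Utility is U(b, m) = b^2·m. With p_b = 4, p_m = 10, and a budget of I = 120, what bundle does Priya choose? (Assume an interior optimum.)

MU_b = 2·b·m and MU_m = b^2.
MRS = MU_b/MU_m = (2/1)·m/b.
Tangency: set MRS = p_b/p_m = 4/10 = 0.4.
So (2/1)·m/b = 0.4, i.e. m = 0.2·b.
Substitute into the budget 4·b + 10·m = 120: 6·b = 120, so b* = 20.
Then m* = 0.2·20 = 4.

b* = 20, m* = 4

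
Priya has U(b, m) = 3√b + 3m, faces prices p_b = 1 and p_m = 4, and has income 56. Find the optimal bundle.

MU_b = 3/(2√b), MU_m = 3.
MRS = 3/(2√b) ÷ 3.
Tangency: set MRS = p_b/p_m = 1/4 = 0.25.
MRS depends only on b: 0.5/√b = 0.25 ⇒ √b = 0.5/0.25 = 2 ⇒ b* = 4.
From the budget, 4·m = 56 − 1·4 = 52, so m* = 13.

b* = 4, m* = 13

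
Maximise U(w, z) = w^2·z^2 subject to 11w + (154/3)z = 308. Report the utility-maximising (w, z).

MU_w = 2·w·z^2 and MU_z = 2·w^2·z.
MRS = MU_w/MU_z = z/w.
Tangency: set MRS = p_w/p_z = 11/(154/3) = 3/14.
So z/w = 3/14, i.e. z = (3/14)·w.
Substitute into the budget 11·w + (154/3)·z = 308: 22·w = 308, so w* = 14.
Then z* = (3/14)·14 = 3.

w* = 14, z* = 3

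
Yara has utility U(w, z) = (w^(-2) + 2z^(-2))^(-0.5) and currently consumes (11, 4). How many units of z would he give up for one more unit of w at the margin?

For CES with ρ = -2, MRS = (1/2)·(z/w)^3.
At (11, 4): MRS = 32/1331.
The indifference curve has slope −32/1331 at this bundle.

MRS = 32/1331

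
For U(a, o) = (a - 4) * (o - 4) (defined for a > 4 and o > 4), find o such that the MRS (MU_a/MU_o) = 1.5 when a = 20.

o = 28

MU_a = (o−4), MU_o = (a−4).
MRS = (o−4)/(a−4).
Substitute a = 20: MRS = (o − 4)/16. Setting this equal to 1.5 gives o − 4 = 1.5·16 = 24, so o = 28.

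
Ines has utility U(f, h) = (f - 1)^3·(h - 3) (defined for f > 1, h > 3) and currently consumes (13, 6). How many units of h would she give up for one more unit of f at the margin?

MRS = 0.75

MU_f = 3·(f−1)^2·(h−3), MU_h = (f−1)^3.
MRS = (3/1)·(h−3)/(f−1).
At (13, 6): MRS = 0.75.
So at (13, 6) the consumer would give up 0.75 units of h for one more unit of f.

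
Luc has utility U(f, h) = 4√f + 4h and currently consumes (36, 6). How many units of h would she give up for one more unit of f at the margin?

MRS = 1/12

MU_f = 4/(2√f), MU_h = 4.
MRS = 4/(2√f) ÷ 4.
At (36, 6): MRS = 1/12.
That is, one extra unit of f is worth 1/12 units of h at the margin.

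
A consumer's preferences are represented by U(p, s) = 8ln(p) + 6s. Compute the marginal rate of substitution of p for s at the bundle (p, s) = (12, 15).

MRS = 1/9

MU_p = 8/p, MU_s = 6.
MRS = 8/p ÷ 6.
At (12, 15): MRS = 1/9.
So at (12, 15) the consumer would give up 1/9 units of s for one more unit of p.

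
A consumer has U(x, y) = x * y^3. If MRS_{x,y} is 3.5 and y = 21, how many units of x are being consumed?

x = 2

MU_x = y^3 and MU_y = 3·x·y^2.
MRS = MU_x/MU_y = (1/3)·y/x.
Substitute y = 21: MRS = 7/x. Setting 7/x = 3.5 gives x = 7/3.5 = 2.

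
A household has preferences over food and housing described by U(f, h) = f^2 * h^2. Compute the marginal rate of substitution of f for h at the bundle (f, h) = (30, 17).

MU_f = 2·f·h^2 and MU_h = 2·f^2·h.
MRS = MU_f/MU_h = h/f.
At (30, 17): MRS = 17/30.
That is, one extra unit of f is worth 17/30 units of h at the margin.

MRS = 17/30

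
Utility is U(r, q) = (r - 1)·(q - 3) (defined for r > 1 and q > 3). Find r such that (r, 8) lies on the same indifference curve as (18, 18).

r = 52

U(18, 18) = 255.
Set U(r, 8) = 255 and solve.
With q = 8: (8 − 3) = 5, so (r − 1) = 255/5 = 51.
So r = 1 + 51 = 52.
Check: U(52, 8) = 255.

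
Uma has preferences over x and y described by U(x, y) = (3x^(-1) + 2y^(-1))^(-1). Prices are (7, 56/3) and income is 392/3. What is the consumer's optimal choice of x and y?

x* = 8, y* = 4

For CES with ρ = -1, MRS = (3/2)·(y/x)^2.
Tangency: set MRS = p_x/p_y = 7/(56/3) = 0.375.
So (y/x)^2 = 0.25; taking the square root, y/x = 0.5, i.e. y = 0.5·x.
Substitute into the budget 7·x + (56/3)·y = 392/3: (49/3)·x = 392/3, so x* = 8 and y* = 0.5·8 = 4.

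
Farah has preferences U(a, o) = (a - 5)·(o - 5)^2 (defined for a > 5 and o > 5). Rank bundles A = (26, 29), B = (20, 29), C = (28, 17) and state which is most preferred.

Evaluate utility at each bundle:
U(A) = 12096.
U(B) = 8640.
U(C) = 3312.
Highest utility is A, so A ≻ B ≻ C.

Bundle A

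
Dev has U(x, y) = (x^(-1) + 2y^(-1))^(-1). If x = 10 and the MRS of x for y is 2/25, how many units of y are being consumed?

y = 4

For CES with ρ = -1, MRS = (1/2)·(y/x)^2.
Setting (1/2)·(y/10)^2 = 2/25 gives (y/10)^2 = 4/25, so y/10 = 0.4 and y = 4.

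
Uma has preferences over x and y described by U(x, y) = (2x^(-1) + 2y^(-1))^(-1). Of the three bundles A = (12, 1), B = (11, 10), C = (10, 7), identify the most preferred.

Bundle B

Evaluate utility at each bundle:
U(A) = 0.462.
U(B) = 2.619.
U(C) = 2.059.
Highest utility is B, so B ≻ C ≻ A.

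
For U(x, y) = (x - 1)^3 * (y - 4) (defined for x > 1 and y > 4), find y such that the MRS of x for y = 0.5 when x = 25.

MU_x = 3·(x−1)^2·(y−4), MU_y = (x−1)^3.
MRS = (3/1)·(y−4)/(x−1).
Substitute x = 25: MRS = (y − 4)/8. Setting this equal to 0.5 gives y − 4 = 0.5·8 = 4, so y = 8.

y = 8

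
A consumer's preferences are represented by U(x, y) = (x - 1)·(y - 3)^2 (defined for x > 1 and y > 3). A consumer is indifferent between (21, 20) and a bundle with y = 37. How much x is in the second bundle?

U(21, 20) = 5780.
Set U(x, 37) = 5780 and solve.
With y = 37: (37 − 3)^2 = 1156, so (x − 1) = 5780/1156 = 5.
So x = 1 + 5 = 6.
Check: U(6, 37) = 5780.

x = 6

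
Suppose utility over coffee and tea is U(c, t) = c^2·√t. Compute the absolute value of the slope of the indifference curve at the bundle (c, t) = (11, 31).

MRS = 124/11

MU_c = 2·c·√t and MU_t = 0.5·c^2·t^(-0.5).
MRS = MU_c/MU_t = (4)·t/c.
At (11, 31): MRS = 124/11.
So at (11, 31) the consumer would give up 124/11 units of t for one more unit of c.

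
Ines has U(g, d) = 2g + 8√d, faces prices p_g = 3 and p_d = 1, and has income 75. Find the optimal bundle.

MU_g = 2, MU_d = 8/(2√d).
MRS = 2 ÷ (8/(2√d)).
Tangency: set MRS = p_g/p_d = 3/1 = 3.
MRS depends only on d: 0.5·√d = 3 ⇒ √d = 3/0.5 = 6 ⇒ d* = 36.
From the budget, 3·g = 75 − 1·36 = 39, so g* = 13.

g* = 13, d* = 36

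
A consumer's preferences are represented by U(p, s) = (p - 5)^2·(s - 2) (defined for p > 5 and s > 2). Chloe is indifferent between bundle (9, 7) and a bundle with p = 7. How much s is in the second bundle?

s = 22

U(9, 7) = 80.
Set U(7, s) = 80 and solve.
With p = 7: (7 − 5)^2 = 4, so (s − 2) = 80/4 = 20.
So s = 2 + 20 = 22.
Check: U(7, 22) = 80.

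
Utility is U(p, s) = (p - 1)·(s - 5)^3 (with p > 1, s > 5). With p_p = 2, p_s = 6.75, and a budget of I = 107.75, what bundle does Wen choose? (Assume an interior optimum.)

MU_p = (s−5)^3, MU_s = 3·(p−1)·(s−5)^2.
MRS = (1/3)·(s−5)/(p−1).
Tangency: set MRS = p_p/p_s = 2/6.75 = 8/27.
So (1/3)·(s − 5)/(p − 1) = 8/27, i.e. (s − 5) = (8/9)·(p − 1).
Rewrite the budget in excess-of-subsistence terms: 2·(p − 1) + 6.75·(s − 5) = 107.75 − 2·1 − 6.75·5 = 72.
Substituting, 8·(p − 1) = 72, so p − 1 = 9 and p* = 10.
Then s − 5 = (8/9)·9 = 8, so s* = 13.

p* = 10, s* = 13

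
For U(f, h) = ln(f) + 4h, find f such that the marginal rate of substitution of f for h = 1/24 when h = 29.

f = 6

MU_f = 1/f, MU_h = 4.
MRS = 1/f ÷ 4.
MRS depends only on f: 0.25/f = 1/24 ⇒ f = 0.25/(1/24) = 6.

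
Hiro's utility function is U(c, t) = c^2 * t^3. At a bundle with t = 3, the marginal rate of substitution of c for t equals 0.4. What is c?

c = 5

MU_c = 2·c·t^3 and MU_t = 3·c^2·t^2.
MRS = MU_c/MU_t = (2/3)·t/c.
Substitute t = 3: MRS = 2/c. Setting 2/c = 0.4 gives c = 2/0.4 = 5.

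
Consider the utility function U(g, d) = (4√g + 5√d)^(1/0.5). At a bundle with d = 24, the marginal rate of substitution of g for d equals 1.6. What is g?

g = 6

For CES with ρ = 0.5, MRS = (4/5)·√(d/g).
Setting (4/5)·√(24/g) = 1.6 gives √(24/g) = 2, so 24/g = 4 and g = 6.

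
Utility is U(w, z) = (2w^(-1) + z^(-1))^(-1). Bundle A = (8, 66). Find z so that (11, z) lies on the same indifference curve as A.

U depends on (w, z) only through S = 2w^(-1) + z^(-1), so equal utility means equal S. At (8, 66): S = 35/132.
With w = 11: 2·11^(-1) = 2/11, so z^(-1) = 35/132 − 2/11 = 1/12.
Hence z = 1/(1/12) = 12.
Check: U(11, 12) = 3.7714.

z = 12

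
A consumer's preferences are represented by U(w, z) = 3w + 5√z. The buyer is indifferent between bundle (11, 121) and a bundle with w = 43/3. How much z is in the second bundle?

U(11, 121) = 88.
Set U(43/3, z) = 88 and solve.
With w = 43/3: 5√z = 88 − 3·43/3 = 45, so √z = 9 and z = 81.
Check: U(43/3, 81) = 88.

z = 81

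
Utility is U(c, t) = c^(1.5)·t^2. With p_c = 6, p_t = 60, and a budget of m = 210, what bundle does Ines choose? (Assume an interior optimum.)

MU_c = 1.5·√c·t^2 and MU_t = 2·c^(1.5)·t.
MRS = MU_c/MU_t = (0.75)·t/c.
Tangency: set MRS = p_c/p_t = 6/60 = 0.1.
So (0.75)·t/c = 0.1, i.e. t = (2/15)·c.
Substitute into the budget 6·c + 60·t = 210: 14·c = 210, so c* = 15.
Then t* = (2/15)·15 = 2.

c* = 15, t* = 2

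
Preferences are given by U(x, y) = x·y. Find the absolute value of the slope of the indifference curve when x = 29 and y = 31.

MRS = 31/29

MU_x = y and MU_y = x.
MRS = MU_x/MU_y = y/x.
At (29, 31): MRS = 31/29.
That is, one extra unit of x is worth 31/29 units of y at the margin.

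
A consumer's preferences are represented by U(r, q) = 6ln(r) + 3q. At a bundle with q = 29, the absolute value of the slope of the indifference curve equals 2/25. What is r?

r = 25

MU_r = 6/r, MU_q = 3.
MRS = 6/r ÷ 3.
MRS depends only on r: 2/r = 2/25 ⇒ r = 2/(2/25) = 25.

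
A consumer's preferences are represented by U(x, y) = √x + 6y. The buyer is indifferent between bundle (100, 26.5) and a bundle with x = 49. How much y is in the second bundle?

y = 27

U(100, 26.5) = 169.
Set U(49, y) = 169 and solve.
With x = 49: √49 = 7, so 6y = 169 − 7 = 162 and y = 27.
Check: U(49, 27) = 169.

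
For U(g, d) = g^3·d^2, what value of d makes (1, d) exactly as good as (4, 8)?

d = 64

U(4, 8) = 4096.
Set U(1, d) = 4096 and solve.
With g = 1: 1^3 = 1, so d^2 = 4096/1 = 4096; taking the square root, d = 64.
Check: U(1, 64) = 4096.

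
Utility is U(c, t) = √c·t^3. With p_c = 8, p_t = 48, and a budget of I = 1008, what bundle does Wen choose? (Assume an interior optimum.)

MU_c = 0.5·c^(-0.5)·t^3 and MU_t = 3·√c·t^2.
MRS = MU_c/MU_t = (1/6)·t/c.
Tangency: set MRS = p_c/p_t = 8/48 = 1/6.
So (1/6)·t/c = 1/6, i.e. t = c.
Substitute into the budget 8·c + 48·t = 1008: 56·c = 1008, so c* = 18.
Then t* = 18.

c* = 18, t* = 18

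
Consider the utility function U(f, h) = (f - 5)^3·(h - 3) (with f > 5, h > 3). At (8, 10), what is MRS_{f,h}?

MU_f = 3·(f−5)^2·(h−3), MU_h = (f−5)^3.
MRS = (3/1)·(h−3)/(f−5).
At (8, 10): MRS = 7.
That is, one extra unit of f is worth 7 units of h at the margin.

MRS = 7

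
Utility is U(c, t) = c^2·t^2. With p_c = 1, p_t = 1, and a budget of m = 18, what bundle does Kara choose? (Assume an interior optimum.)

MU_c = 2·c·t^2 and MU_t = 2·c^2·t.
MRS = MU_c/MU_t = t/c.
Tangency: set MRS = p_c/p_t = 1/1 = 1.
So t/c = 1, i.e. t = c.
Substitute into the budget 1·c + 1·t = 18: 2·c = 18, so c* = 9.
Then t* = 9.

c* = 9, t* = 9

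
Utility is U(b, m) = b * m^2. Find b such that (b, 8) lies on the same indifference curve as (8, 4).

b = 2

U(8, 4) = 128.
Set U(b, 8) = 128 and solve.
With m = 8: 8^2 = 64, so b = 128/64 = 2.
Check: U(2, 8) = 128.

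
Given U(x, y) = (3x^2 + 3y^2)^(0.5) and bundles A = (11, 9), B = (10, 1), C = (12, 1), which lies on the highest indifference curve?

Evaluate utility at each bundle:
U(A) = 24.617.
U(B) = 17.407.
U(C) = 20.857.
Highest utility is A, so A ≻ C ≻ B.

Bundle A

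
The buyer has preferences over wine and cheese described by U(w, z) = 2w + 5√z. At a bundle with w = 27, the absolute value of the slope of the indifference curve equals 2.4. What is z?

z = 9

MU_w = 2, MU_z = 5/(2√z).
MRS = 2 ÷ (5/(2√z)).
MRS depends only on z: 0.8·√z = 2.4 ⇒ √z = 2.4/0.8 = 3 ⇒ z = 9.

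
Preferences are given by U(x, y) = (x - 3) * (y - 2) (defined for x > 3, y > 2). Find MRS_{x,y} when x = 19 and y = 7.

MU_x = (y−2), MU_y = (x−3).
MRS = (y−2)/(x−3).
At (19, 7): MRS = 5/16.
So at (19, 7) the consumer would give up 5/16 units of y for one more unit of x.

MRS = 5/16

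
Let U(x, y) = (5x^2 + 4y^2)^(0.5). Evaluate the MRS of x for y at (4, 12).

For CES with ρ = 2, MRS = (5/4)·(y/x)^(-1).
At (4, 12): MRS = 5/12.
The indifference curve has slope −5/12 at this bundle.

MRS = 5/12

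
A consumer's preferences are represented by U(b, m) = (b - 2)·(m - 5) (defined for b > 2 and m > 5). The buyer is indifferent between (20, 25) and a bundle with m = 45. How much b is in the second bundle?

U(20, 25) = 360.
Set U(b, 45) = 360 and solve.
With m = 45: (45 − 5) = 40, so (b − 2) = 360/40 = 9.
So b = 2 + 9 = 11.
Check: U(11, 45) = 360.

b = 11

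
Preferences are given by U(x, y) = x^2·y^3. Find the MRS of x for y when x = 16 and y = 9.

MRS = 0.375

MU_x = 2·x·y^3 and MU_y = 3·x^2·y^2.
MRS = MU_x/MU_y = (2/3)·y/x.
At (16, 9): MRS = 0.375.
That is, one extra unit of x is worth 0.375 units of y at the margin.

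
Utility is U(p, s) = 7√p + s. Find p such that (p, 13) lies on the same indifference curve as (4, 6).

U(4, 6) = 20.
Set U(p, 13) = 20 and solve.
With s = 13: 7√p = 20 − 13 = 7, so √p = 1 and p = 1.
Check: U(1, 13) = 20.

p = 1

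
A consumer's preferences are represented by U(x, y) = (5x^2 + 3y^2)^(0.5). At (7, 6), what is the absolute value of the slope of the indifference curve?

For CES with ρ = 2, MRS = (5/3)·(y/x)^(-1).
At (7, 6): MRS = 35/18.
The indifference curve has slope −35/18 at this bundle.

MRS = 35/18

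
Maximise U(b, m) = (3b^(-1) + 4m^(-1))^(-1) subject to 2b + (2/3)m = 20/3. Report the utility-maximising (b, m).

For CES with ρ = -1, MRS = (3/4)·(m/b)^2.
Tangency: set MRS = p_b/p_m = 2/(2/3) = 3.
So (m/b)^2 = 4; taking the square root, m/b = 2, i.e. m = 2·b.
Substitute into the budget 2·b + (2/3)·m = 20/3: (10/3)·b = 20/3, so b* = 2 and m* = 2·2 = 4.

b* = 2, m* = 4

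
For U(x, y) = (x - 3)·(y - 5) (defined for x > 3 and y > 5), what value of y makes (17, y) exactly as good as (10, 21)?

y = 13

U(10, 21) = 112.
Set U(17, y) = 112 and solve.
With x = 17: (17 − 3) = 14, so (y − 5) = 112/14 = 8.
So y = 5 + 8 = 13.
Check: U(17, 13) = 112.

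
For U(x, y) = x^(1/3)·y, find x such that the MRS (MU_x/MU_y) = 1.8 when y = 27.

MU_x = 1/3·x^(-2/3)·y and MU_y = x^(1/3).
MRS = MU_x/MU_y = (1/3)·y/x.
Substitute y = 27: MRS = 9/x. Setting 9/x = 1.8 gives x = 9/1.8 = 5.

x = 5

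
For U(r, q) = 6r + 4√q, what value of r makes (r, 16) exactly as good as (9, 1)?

U(9, 1) = 58.
Set U(r, 16) = 58 and solve.
With q = 16: √16 = 4, so 6r = 58 − 4·4 = 42 and r = 7.
Check: U(7, 16) = 58.

r = 7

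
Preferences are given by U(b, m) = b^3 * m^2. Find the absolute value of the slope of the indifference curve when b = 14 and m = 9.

MU_b = 3·b^2·m^2 and MU_m = 2·b^3·m.
MRS = MU_b/MU_m = (3/2)·m/b.
At (14, 9): MRS = 27/28.
The indifference curve has slope −27/28 at this bundle.

MRS = 27/28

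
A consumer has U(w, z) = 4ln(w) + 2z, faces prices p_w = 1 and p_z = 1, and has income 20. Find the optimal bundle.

w* = 2, z* = 18

MU_w = 4/w, MU_z = 2.
MRS = 4/w ÷ 2.
Tangency: set MRS = p_w/p_z = 1/1 = 1.
MRS depends only on w: 2/w = 1 ⇒ w* = 2/1 = 2.
From the budget, 1·z = 20 − 1·2 = 18, so z* = 18.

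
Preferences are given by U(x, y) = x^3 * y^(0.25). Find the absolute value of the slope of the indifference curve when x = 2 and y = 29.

MRS = 174

MU_x = 3·x^2·y^(0.25) and MU_y = 0.25·x^3·y^(-0.75).
MRS = MU_x/MU_y = (12)·y/x.
At (2, 29): MRS = 174.
So at (2, 29) the consumer would give up 174 units of y for one more unit of x.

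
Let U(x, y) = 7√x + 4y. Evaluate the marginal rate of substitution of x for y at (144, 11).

MU_x = 7/(2√x), MU_y = 4.
MRS = 7/(2√x) ÷ 4.
At (144, 11): MRS = 7/96.
So at (144, 11) the consumer would give up 7/96 units of y for one more unit of x.

MRS = 7/96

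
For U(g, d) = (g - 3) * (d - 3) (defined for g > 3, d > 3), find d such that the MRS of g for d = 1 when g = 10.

MU_g = (d−3), MU_d = (g−3).
MRS = (d−3)/(g−3).
Substitute g = 10: MRS = (d − 3)/7. Setting this equal to 1 gives d − 3 = 1·7 = 7, so d = 10.

d = 10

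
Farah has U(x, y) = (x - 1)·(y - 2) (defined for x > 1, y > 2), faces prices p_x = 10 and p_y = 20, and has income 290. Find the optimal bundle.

x* = 13, y* = 8

MU_x = (y−2), MU_y = (x−1).
MRS = (y−2)/(x−1).
Tangency: set MRS = p_x/p_y = 10/20 = 0.5.
So (y − 2)/(x − 1) = 0.5, i.e. (y − 2) = 0.5·(x − 1).
Rewrite the budget in excess-of-subsistence terms: 10·(x − 1) + 20·(y − 2) = 290 − 10·1 − 20·2 = 240.
Substituting, 20·(x − 1) = 240, so x − 1 = 12 and x* = 13.
Then y − 2 = 0.5·12 = 6, so y* = 8.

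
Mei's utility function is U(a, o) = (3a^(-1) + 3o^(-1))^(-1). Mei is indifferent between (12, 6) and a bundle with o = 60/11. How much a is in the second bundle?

a = 15

U depends on (a, o) only through S = 3a^(-1) + 3o^(-1), so equal utility means equal S. At (12, 6): S = 0.75.
With o = 60/11: 3·(60/11)^(-1) = 0.55, so 3a^(-1) = 0.75 − 0.55 = 0.2, i.e. a^(-1) = 1/15.
Hence a = 1/(1/15) = 15.
Check: U(15, 60/11) = 1.3333.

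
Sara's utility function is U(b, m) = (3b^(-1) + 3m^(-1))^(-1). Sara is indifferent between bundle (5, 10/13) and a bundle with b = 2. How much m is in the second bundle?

m = 1

U depends on (b, m) only through S = 3b^(-1) + 3m^(-1), so equal utility means equal S. At (5, 10/13): S = 4.5.
With b = 2: 3·2^(-1) = 1.5, so 3m^(-1) = 4.5 − 1.5 = 3, i.e. m^(-1) = 1.
Hence m = 1/1 = 1.
Check: U(2, 1) = 0.2222.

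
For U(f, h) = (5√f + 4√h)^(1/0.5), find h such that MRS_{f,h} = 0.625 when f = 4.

For CES with ρ = 0.5, MRS = (5/4)·√(h/f).
Setting (5/4)·√(h/4) = 0.625 gives √(h/4) = 0.5, so h/4 = 0.25 and h = 1.

h = 1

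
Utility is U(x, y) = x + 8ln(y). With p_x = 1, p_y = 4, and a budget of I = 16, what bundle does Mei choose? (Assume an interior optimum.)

x* = 8, y* = 2

MU_x = 1, MU_y = 8/y.
MRS = 1 ÷ (8/y).
Tangency: set MRS = p_x/p_y = 1/4 = 0.25.
MRS depends only on y: 0.125·y = 0.25 ⇒ y* = 0.25/0.125 = 2.
From the budget, 1·x = 16 − 4·2 = 8, so x* = 8.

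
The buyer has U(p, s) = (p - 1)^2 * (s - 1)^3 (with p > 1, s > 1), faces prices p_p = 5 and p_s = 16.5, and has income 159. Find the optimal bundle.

MU_p = 2·(p−1)·(s−1)^3, MU_s = 3·(p−1)^2·(s−1)^2.
MRS = (2/3)·(s−1)/(p−1).
Tangency: set MRS = p_p/p_s = 5/16.5 = 10/33.
So (2/3)·(s − 1)/(p − 1) = 10/33, i.e. (s − 1) = (5/11)·(p − 1).
Rewrite the budget in excess-of-subsistence terms: 5·(p − 1) + 16.5·(s − 1) = 159 − 5·1 − 16.5·1 = 137.5.
Substituting, 12.5·(p − 1) = 137.5, so p − 1 = 11 and p* = 12.
Then s − 1 = (5/11)·11 = 5, so s* = 6.

p* = 12, s* = 6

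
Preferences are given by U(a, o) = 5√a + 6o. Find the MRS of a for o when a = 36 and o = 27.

MRS = 5/72

MU_a = 5/(2√a), MU_o = 6.
MRS = 5/(2√a) ÷ 6.
At (36, 27): MRS = 5/72.
That is, one extra unit of a is worth 5/72 units of o at the margin.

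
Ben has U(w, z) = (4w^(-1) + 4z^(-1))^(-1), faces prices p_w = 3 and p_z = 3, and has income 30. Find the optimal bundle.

For CES with ρ = -1, MRS = (z/w)^2.
Tangency: set MRS = p_w/p_z = 3/3 = 1.
So (z/w)^2 = 1; taking the square root, z/w = 1, i.e. z = w.
Substitute into the budget 3·w + 3·z = 30: 6·w = 30, so w* = 5 and z* = 5.

w* = 5, z* = 5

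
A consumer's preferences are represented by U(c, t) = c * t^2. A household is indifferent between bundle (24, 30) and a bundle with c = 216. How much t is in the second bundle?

t = 10

U(24, 30) = 21600.
Set U(216, t) = 21600 and solve.
With c = 216: t^2 = 21600/216 = 100; taking the square root, t = 10.
Check: U(216, 10) = 21600.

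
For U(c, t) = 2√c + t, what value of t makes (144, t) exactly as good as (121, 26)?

U(121, 26) = 48.
Set U(144, t) = 48 and solve.
With c = 144: √144 = 12, so t = 48 − 2·12 = 24.
Check: U(144, 24) = 48.

t = 24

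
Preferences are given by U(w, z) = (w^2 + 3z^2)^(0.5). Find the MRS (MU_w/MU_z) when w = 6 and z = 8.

MRS = 0.25

For CES with ρ = 2, MRS = (1/3)·(z/w)^(-1).
At (6, 8): MRS = 0.25.
That is, one extra unit of w is worth 0.25 units of z at the margin.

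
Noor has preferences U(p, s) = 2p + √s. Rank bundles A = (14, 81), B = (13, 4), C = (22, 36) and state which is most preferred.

Bundle C

Evaluate utility at each bundle:
U(A) = 37.000.
U(B) = 28.000.
U(C) = 50.000.
Highest utility is C, so C ≻ A ≻ B.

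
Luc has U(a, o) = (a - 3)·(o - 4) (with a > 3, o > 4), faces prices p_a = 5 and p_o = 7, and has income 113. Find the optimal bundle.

MU_a = (o−4), MU_o = (a−3).
MRS = (o−4)/(a−3).
Tangency: set MRS = p_a/p_o = 5/7.
So (o − 4)/(a − 3) = 5/7, i.e. (o − 4) = (5/7)·(a − 3).
Rewrite the budget in excess-of-subsistence terms: 5·(a − 3) + 7·(o − 4) = 113 − 5·3 − 7·4 = 70.
Substituting, 10·(a − 3) = 70, so a − 3 = 7 and a* = 10.
Then o − 4 = (5/7)·7 = 5, so o* = 9.

a* = 10, o* = 9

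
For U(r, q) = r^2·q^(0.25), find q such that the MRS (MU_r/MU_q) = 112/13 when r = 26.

q = 28

MU_r = 2·r·q^(0.25) and MU_q = 0.25·r^2·q^(-0.75).
MRS = MU_r/MU_q = (8)·q/r.
Substitute r = 26: MRS = q/3.25. Setting q/3.25 = 112/13 gives q = (112/13)·3.25 = 28.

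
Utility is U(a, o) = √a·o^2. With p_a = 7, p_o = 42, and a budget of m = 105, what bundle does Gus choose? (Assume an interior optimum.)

a* = 3, o* = 2

MU_a = 0.5·a^(-0.5)·o^2 and MU_o = 2·√a·o.
MRS = MU_a/MU_o = (0.25)·o/a.
Tangency: set MRS = p_a/p_o = 7/42 = 1/6.
So (0.25)·o/a = 1/6, i.e. o = (2/3)·a.
Substitute into the budget 7·a + 42·o = 105: 35·a = 105, so a* = 3.
Then o* = (2/3)·3 = 2.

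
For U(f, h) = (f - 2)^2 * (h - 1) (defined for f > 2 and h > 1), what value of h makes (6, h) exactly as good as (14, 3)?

h = 19

U(14, 3) = 288.
Set U(6, h) = 288 and solve.
With f = 6: (6 − 2)^2 = 16, so (h − 1) = 288/16 = 18.
So h = 1 + 18 = 19.
Check: U(6, 19) = 288.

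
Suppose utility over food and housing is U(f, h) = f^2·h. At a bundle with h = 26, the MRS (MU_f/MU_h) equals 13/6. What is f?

f = 24

MU_f = 2·f·h and MU_h = f^2.
MRS = MU_f/MU_h = (2/1)·h/f.
Substitute h = 26: MRS = 52/f. Setting 52/f = 13/6 gives f = 52/(13/6) = 24.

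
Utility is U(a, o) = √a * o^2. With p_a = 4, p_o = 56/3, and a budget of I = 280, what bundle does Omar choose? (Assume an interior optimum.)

a* = 14, o* = 12

MU_a = 0.5·a^(-0.5)·o^2 and MU_o = 2·√a·o.
MRS = MU_a/MU_o = (0.25)·o/a.
Tangency: set MRS = p_a/p_o = 4/(56/3) = 3/14.
So (0.25)·o/a = 3/14, i.e. o = (6/7)·a.
Substitute into the budget 4·a + (56/3)·o = 280: 20·a = 280, so a* = 14.
Then o* = (6/7)·14 = 12.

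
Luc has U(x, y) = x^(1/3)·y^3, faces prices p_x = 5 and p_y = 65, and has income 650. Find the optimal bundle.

MU_x = 1/3·x^(-2/3)·y^3 and MU_y = 3·x^(1/3)·y^2.
MRS = MU_x/MU_y = (1/9)·y/x.
Tangency: set MRS = p_x/p_y = 5/65 = 1/13.
So (1/9)·y/x = 1/13, i.e. y = (9/13)·x.
Substitute into the budget 5·x + 65·y = 650: 50·x = 650, so x* = 13.
Then y* = (9/13)·13 = 9.

x* = 13, y* = 9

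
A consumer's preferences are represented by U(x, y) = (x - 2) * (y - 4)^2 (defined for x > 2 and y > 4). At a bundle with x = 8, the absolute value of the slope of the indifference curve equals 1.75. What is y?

MU_x = (y−4)^2, MU_y = 2·(x−2)·(y−4).
MRS = (1/2)·(y−4)/(x−2).
Substitute x = 8: MRS = (y − 4)/12. Setting this equal to 1.75 gives y − 4 = 1.75·12 = 21, so y = 25.

y = 25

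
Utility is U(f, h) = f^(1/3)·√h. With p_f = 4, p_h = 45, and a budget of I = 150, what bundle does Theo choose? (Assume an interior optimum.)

MU_f = 1/3·f^(-2/3)·√h and MU_h = 0.5·f^(1/3)·h^(-0.5).
MRS = MU_f/MU_h = (2/3)·h/f.
Tangency: set MRS = p_f/p_h = 4/45.
So (2/3)·h/f = 4/45, i.e. h = (2/15)·f.
Substitute into the budget 4·f + 45·h = 150: 10·f = 150, so f* = 15.
Then h* = (2/15)·15 = 2.

f* = 15, h* = 2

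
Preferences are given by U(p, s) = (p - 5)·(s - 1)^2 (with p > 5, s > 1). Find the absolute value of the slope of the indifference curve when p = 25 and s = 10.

MRS = 9/40

MU_p = (s−1)^2, MU_s = 2·(p−5)·(s−1).
MRS = (1/2)·(s−1)/(p−5).
At (25, 10): MRS = 9/40.
That is, one extra unit of p is worth 9/40 units of s at the margin.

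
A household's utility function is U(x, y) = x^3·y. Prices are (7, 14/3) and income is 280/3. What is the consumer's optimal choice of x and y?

MU_x = 3·x^2·y and MU_y = x^3.
MRS = MU_x/MU_y = (3/1)·y/x.
Tangency: set MRS = p_x/p_y = 7/(14/3) = 1.5.
So (3/1)·y/x = 1.5, i.e. y = 0.5·x.
Substitute into the budget 7·x + (14/3)·y = 280/3: (28/3)·x = 280/3, so x* = 10.
Then y* = 0.5·10 = 5.

x* = 10, y* = 5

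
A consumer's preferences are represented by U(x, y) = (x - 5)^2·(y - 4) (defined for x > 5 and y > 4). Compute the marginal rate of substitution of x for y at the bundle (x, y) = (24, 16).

MRS = 24/19

MU_x = 2·(x−5)·(y−4), MU_y = (x−5)^2.
MRS = (2/1)·(y−4)/(x−5).
At (24, 16): MRS = 24/19.
The indifference curve has slope −24/19 at this bundle.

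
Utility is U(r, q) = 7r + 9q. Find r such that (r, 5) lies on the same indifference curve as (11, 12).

r = 20

U(11, 12) = 185.
Set U(r, 5) = 185 and solve.
7r + 9·5 = 185 ⇒ 7r = 140 ⇒ r = 20.
Check: U(20, 5) = 185.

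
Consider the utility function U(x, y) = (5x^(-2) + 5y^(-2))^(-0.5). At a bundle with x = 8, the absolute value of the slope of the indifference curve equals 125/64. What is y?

y = 10

For CES with ρ = -2, MRS = (y/x)^3.
Setting (y/8)^3 = 125/64 gives y/8 = 1.25 and y = 10.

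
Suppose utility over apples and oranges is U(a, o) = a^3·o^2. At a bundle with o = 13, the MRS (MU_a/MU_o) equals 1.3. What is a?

MU_a = 3·a^2·o^2 and MU_o = 2·a^3·o.
MRS = MU_a/MU_o = (3/2)·o/a.
Substitute o = 13: MRS = 19.5/a. Setting 19.5/a = 1.3 gives a = 19.5/1.3 = 15.

a = 15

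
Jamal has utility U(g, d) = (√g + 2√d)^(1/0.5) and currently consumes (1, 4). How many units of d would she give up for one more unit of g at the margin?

MRS = 1

For CES with ρ = 0.5, MRS = (1/2)·√(d/g).
At (1, 4): MRS = 1.
The indifference curve has slope −1 at this bundle.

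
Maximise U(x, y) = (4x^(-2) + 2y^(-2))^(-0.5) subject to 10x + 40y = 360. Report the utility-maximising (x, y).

For CES with ρ = -2, MRS = (4/2)·(y/x)^3.
Tangency: set MRS = p_x/p_y = 10/40 = 0.25.
So (y/x)^3 = 0.125; taking the cube root, y/x = 0.5, i.e. y = 0.5·x.
Substitute into the budget 10·x + 40·y = 360: 30·x = 360, so x* = 12 and y* = 0.5·12 = 6.

x* = 12, y* = 6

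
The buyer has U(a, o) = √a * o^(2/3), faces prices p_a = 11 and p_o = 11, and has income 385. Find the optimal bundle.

a* = 15, o* = 20

MU_a = 0.5·a^(-0.5)·o^(2/3) and MU_o = 2/3·√a·o^(-1/3).
MRS = MU_a/MU_o = (0.75)·o/a.
Tangency: set MRS = p_a/p_o = 11/11 = 1.
So (0.75)·o/a = 1, i.e. o = (4/3)·a.
Substitute into the budget 11·a + 11·o = 385: (77/3)·a = 385, so a* = 15.
Then o* = (4/3)·15 = 20.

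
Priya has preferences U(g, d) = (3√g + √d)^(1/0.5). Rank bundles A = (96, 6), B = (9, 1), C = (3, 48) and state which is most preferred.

Evaluate utility at each bundle:
U(A) = 1014.000.
U(B) = 100.000.
U(C) = 147.000.
Highest utility is A, so A ≻ C ≻ B.

Bundle A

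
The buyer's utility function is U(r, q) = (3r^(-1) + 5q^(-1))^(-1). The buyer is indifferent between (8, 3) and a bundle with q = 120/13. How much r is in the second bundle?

U depends on (r, q) only through S = 3r^(-1) + 5q^(-1), so equal utility means equal S. At (8, 3): S = 49/24.
With q = 120/13: 5·(120/13)^(-1) = 13/24, so 3r^(-1) = 49/24 − 13/24 = 1.5, i.e. r^(-1) = 0.5.
Hence r = 1/0.5 = 2.
Check: U(2, 120/13) = 0.4898.

r = 2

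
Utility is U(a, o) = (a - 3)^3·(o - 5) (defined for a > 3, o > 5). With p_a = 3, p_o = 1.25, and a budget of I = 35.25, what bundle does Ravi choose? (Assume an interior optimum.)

MU_a = 3·(a−3)^2·(o−5), MU_o = (a−3)^3.
MRS = (3/1)·(o−5)/(a−3).
Tangency: set MRS = p_a/p_o = 3/1.25 = 2.4.
So (3/1)·(o − 5)/(a − 3) = 2.4, i.e. (o − 5) = 0.8·(a − 3).
Rewrite the budget in excess-of-subsistence terms: 3·(a − 3) + 1.25·(o − 5) = 35.25 − 3·3 − 1.25·5 = 20.
Substituting, 4·(a − 3) = 20, so a − 3 = 5 and a* = 8.
Then o − 5 = 0.8·5 = 4, so o* = 9.

a* = 8, o* = 9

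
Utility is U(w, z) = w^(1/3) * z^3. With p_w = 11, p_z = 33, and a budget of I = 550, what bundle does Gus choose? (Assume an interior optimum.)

w* = 5, z* = 15

MU_w = 1/3·w^(-2/3)·z^3 and MU_z = 3·w^(1/3)·z^2.
MRS = MU_w/MU_z = (1/9)·z/w.
Tangency: set MRS = p_w/p_z = 11/33 = 1/3.
So (1/9)·z/w = 1/3, i.e. z = 3·w.
Substitute into the budget 11·w + 33·z = 550: 110·w = 550, so w* = 5.
Then z* = 3·5 = 15.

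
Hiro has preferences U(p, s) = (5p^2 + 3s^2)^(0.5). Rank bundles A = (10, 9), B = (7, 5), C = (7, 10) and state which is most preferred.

Evaluate utility at each bundle:
U(A) = 27.258.
U(B) = 17.889.
U(C) = 23.345.
Highest utility is A, so A ≻ C ≻ B.

Bundle A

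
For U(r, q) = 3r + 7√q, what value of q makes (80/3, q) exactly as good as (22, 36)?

U(22, 36) = 108.
Set U(80/3, q) = 108 and solve.
With r = 80/3: 7√q = 108 − 3·80/3 = 28, so √q = 4 and q = 16.
Check: U(80/3, 16) = 108.

q = 16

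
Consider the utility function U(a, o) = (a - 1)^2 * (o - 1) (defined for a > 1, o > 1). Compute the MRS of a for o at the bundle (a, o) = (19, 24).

MRS = 23/9

MU_a = 2·(a−1)·(o−1), MU_o = (a−1)^2.
MRS = (2/1)·(o−1)/(a−1).
At (19, 24): MRS = 23/9.
So at (19, 24) the consumer would give up 23/9 units of o for one more unit of a.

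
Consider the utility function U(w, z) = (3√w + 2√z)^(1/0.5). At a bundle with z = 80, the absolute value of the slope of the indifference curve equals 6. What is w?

w = 5

For CES with ρ = 0.5, MRS = (3/2)·√(z/w).
Setting (3/2)·√(80/w) = 6 gives √(80/w) = 4, so 80/w = 16 and w = 5.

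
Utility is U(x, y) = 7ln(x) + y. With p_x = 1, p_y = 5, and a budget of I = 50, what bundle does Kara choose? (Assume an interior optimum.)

MU_x = 7/x, MU_y = 1.
MRS = 7/x ÷ 1.
Tangency: set MRS = p_x/p_y = 1/5 = 0.2.
MRS depends only on x: 7/x = 0.2 ⇒ x* = 7/0.2 = 35.
From the budget, 5·y = 50 − 1·35 = 15, so y* = 3.

x* = 35, y* = 3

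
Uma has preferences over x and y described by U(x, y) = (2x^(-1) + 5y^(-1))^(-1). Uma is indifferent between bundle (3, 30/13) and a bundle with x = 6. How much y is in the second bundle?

U depends on (x, y) only through S = 2x^(-1) + 5y^(-1), so equal utility means equal S. At (3, 30/13): S = 17/6.
With x = 6: 2·6^(-1) = 1/3, so 5y^(-1) = 17/6 − 1/3 = 2.5, i.e. y^(-1) = 0.5.
Hence y = 1/0.5 = 2.
Check: U(6, 2) = 0.3529.

y = 2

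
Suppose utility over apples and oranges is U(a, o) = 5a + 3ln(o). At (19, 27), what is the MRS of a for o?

MU_a = 5, MU_o = 3/o.
MRS = 5 ÷ (3/o).
At (19, 27): MRS = 45.
That is, one extra unit of a is worth 45 units of o at the margin.

MRS = 45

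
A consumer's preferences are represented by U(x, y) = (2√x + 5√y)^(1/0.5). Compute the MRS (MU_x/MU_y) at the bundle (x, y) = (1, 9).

For CES with ρ = 0.5, MRS = (2/5)·√(y/x).
At (1, 9): MRS = 1.2.
So at (1, 9) the consumer would give up 1.2 units of y for one more unit of x.

MRS = 1.2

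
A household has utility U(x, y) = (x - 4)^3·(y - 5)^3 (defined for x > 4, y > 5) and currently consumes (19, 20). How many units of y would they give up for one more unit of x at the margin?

MU_x = 3·(x−4)^2·(y−5)^3, MU_y = 3·(x−4)^3·(y−5)^2.
MRS = (y−5)/(x−4).
At (19, 20): MRS = 1.
The indifference curve has slope −1 at this bundle.

MRS = 1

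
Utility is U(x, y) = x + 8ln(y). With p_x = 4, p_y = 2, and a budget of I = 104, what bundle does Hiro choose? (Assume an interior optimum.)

x* = 18, y* = 16

MU_x = 1, MU_y = 8/y.
MRS = 1 ÷ (8/y).
Tangency: set MRS = p_x/p_y = 4/2 = 2.
MRS depends only on y: 0.125·y = 2 ⇒ y* = 2/0.125 = 16.
From the budget, 4·x = 104 − 2·16 = 72, so x* = 18.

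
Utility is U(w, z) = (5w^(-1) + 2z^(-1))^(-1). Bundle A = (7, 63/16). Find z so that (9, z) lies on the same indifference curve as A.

z = 3

U depends on (w, z) only through S = 5w^(-1) + 2z^(-1), so equal utility means equal S. At (7, 63/16): S = 11/9.
With w = 9: 5·9^(-1) = 5/9, so 2z^(-1) = 11/9 − 5/9 = 2/3, i.e. z^(-1) = 1/3.
Hence z = 1/(1/3) = 3.
Check: U(9, 3) = 0.8182.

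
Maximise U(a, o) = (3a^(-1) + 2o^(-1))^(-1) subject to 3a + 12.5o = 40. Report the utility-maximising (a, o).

For CES with ρ = -1, MRS = (3/2)·(o/a)^2.
Tangency: set MRS = p_a/p_o = 3/12.5 = 6/25.
So (o/a)^2 = 4/25; taking the square root, o/a = 0.4, i.e. o = 0.4·a.
Substitute into the budget 3·a + 12.5·o = 40: 8·a = 40, so a* = 5 and o* = 0.4·5 = 2.

a* = 5, o* = 2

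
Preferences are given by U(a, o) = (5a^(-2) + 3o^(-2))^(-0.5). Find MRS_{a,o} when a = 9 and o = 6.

MRS = 40/81

For CES with ρ = -2, MRS = (5/3)·(o/a)^3.
At (9, 6): MRS = 40/81.
The indifference curve has slope −40/81 at this bundle.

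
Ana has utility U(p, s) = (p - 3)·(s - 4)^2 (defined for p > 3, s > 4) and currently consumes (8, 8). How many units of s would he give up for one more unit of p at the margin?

MU_p = (s−4)^2, MU_s = 2·(p−3)·(s−4).
MRS = (1/2)·(s−4)/(p−3).
At (8, 8): MRS = 0.4.
So at (8, 8) the consumer would give up 0.4 units of s for one more unit of p.

MRS = 0.4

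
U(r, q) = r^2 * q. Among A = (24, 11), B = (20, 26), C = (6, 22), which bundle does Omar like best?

Bundle B

Evaluate utility at each bundle:
U(A) = 6336.
U(B) = 10400.
U(C) = 792.
Highest utility is B, so B ≻ A ≻ C.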